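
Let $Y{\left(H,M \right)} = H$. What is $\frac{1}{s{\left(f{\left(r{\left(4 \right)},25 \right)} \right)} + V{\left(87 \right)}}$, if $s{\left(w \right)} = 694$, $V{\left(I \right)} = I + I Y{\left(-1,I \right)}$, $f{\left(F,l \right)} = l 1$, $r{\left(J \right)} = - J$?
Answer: $\frac{1}{694} \approx 0.0014409$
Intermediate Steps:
$f{\left(F,l \right)} = l$
$V{\left(I \right)} = 0$ ($V{\left(I \right)} = I + I \left(-1\right) = I - I = 0$)
$\frac{1}{s{\left(f{\left(r{\left(4 \right)},25 \right)} \right)} + V{\left(87 \right)}} = \frac{1}{694 + 0} = \frac{1}{694}$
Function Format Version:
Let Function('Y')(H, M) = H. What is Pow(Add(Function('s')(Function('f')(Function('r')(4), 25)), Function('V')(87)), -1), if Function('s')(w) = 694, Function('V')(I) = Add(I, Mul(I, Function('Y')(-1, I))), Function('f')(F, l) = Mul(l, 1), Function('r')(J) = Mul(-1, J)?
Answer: Rational(1, 694) ≈ 0.0014409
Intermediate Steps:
Function('f')(F, l) = l
Function('V')(I) = 0 (Function('V')(I) = Add(I, Mul(I, -1)) = Add(I, Mul(-1, I)) = 0)
Pow(Add(Function('s')(Function('f')(Function('r')(4), 25)), Function('V')(87)), -1) = Pow(Add(694, 0), -1) = Pow(694, -1) = Rational(1, 694)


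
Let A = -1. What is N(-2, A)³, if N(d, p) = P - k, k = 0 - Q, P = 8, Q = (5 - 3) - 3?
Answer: 343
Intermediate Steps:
Q = -1 (Q = 2 - 3 = -1)
k = 1 (k = 0 - 1*(-1) = 0 + 1 = 1)
N(d, p) = 7 (N(d, p) = 8 - 1*1 = 8 - 1 = 7)
N(-2, A)³ = 7³ = 343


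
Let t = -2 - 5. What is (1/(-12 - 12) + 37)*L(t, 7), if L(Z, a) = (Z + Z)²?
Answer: 43463/6 ≈ 7243.8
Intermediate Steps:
t = -7
L(Z, a) = 4*Z² (L(Z, a) = (2*Z)² = 4*Z²)
(1/(-12 - 12) + 37)*L(t, 7) = (1/(-12 - 12) + 37)*(4*(-7)²) = (1/(-24) + 37)*(4*49) = (-1/24 + 37)*196 = (887/24)*196 = 43463/6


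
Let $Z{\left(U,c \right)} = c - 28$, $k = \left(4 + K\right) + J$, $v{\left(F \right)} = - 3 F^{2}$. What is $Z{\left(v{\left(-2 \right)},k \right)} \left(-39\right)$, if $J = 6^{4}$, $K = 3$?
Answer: $-49725$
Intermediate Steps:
$J = 1296$
$k = 1303$ ($k = \left(4 + 3\right) + 1296 = 7 + 1296 = 1303$)
$Z{\left(U,c \right)} = -28 + c$
$Z{\left(v{\left(-2 \right)},k \right)} \left(-39\right) = \left(-28 + 1303\right) \left(-39\right) = 1275 \left(-39\right) = -49725$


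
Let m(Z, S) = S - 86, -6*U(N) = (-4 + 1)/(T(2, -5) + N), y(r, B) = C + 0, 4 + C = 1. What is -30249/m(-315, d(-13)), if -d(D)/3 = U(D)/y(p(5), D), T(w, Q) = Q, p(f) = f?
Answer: 1088964/3097 ≈ 351.62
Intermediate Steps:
C = -3 (C = -4 + 1 = -3)
y(r, B) = -3 (y(r, B) = -3 + 0 = -3)
U(N) = 1/(2*(-5 + N)) (U(N) = -(-4 + 1)/(6*(-5 + N)) = -(-1)/(2*(-5 + N)) = 1/(2*(-5 + N)))
d(D) = 1/(2*(-5 + D)) (d(D) = -3*1/(2*(-5 + D))/(-3) = -3*1/(2*(-5 + D))*(-1)/3 = -(-1)/(2*(-5 + D)) = 1/(2*(-5 + D)))
m(Z, S) = -86 + S
-30249/m(-315, d(-13)) = -30249/(-86 + 1/(2*(-5 - 13))) = -30249/(-86 + (1/2)/(-18)) = -30249/(-86 + (1/2)*(-1/18)) = -30249/(-86 - 1/36) = -30249/(-3097/36) = -30249*(-36/3097) = 1088964/3097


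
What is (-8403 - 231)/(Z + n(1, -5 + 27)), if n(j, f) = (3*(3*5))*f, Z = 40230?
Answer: -1439/6870 ≈ -0.20946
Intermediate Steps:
n(j, f) = 45*f (n(j, f) = (3*15)*f = 45*f)
(-8403 - 231)/(Z + n(1, -5 + 27)) = (-8403 - 231)/(40230 + 45*(-5 + 27)) = -8634/(40230 + 45*22) = -8634/(40230 + 990) = -8634/41220 = -8634*1/41220 = -1439/6870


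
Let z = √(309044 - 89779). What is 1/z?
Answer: √219265/219265 ≈ 0.0021356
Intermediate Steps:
z = √219265 ≈ 468.26
1/z = 1/(√219265) = √219265/219265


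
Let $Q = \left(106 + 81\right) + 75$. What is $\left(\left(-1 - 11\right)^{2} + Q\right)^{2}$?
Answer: $164836$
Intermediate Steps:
$Q = 262$ ($Q = 187 + 75 = 262$)
$\left(\left(-1 - 11\right)^{2} + Q\right)^{2} = \left(\left(-1 - 11\right)^{2} + 262\right)^{2} = \left(\left(-12\right)^{2} + 262\right)^{2} = \left(144 + 262\right)^{2} = 406^{2} = 164836$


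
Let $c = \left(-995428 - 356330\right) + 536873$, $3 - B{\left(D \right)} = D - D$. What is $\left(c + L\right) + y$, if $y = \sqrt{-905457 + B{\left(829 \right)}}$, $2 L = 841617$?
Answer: $- \frac{788153}{2} + 3 i \sqrt{100606} \approx -3.9408 \cdot 10^{5} + 951.55 i$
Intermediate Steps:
$L = \frac{841617}{2}$ ($L = \frac{1}{2} \cdot 841617 = \frac{841617}{2} \approx 4.2081 \cdot 10^{5}$)
$B{\left(D \right)} = 3$ ($B{\left(D \right)} = 3 - \left(D - D\right) = 3 - 0 = 3 + 0 = 3$)
$y = 3 i \sqrt{100606}$ ($y = \sqrt{-905457 + 3} = \sqrt{-905454} = 3 i \sqrt{100606} \approx 951.55 i$)
$c = -814885$ ($c = -1351758 + 536873 = -814885$)
$\left(c + L\right) + y = \left(-814885 + \frac{841617}{2}\right) + 3 i \sqrt{100606} = - \frac{788153}{2} + 3 i \sqrt{100606}$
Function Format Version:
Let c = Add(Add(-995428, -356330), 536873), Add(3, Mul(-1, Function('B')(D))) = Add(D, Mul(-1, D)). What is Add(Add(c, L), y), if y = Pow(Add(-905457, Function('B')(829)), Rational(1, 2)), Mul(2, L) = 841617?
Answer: Add(Rational(-788153, 2), Mul(3, I, Pow(100606, Rational(1, 2)))) ≈ Add(-3.9408e+5, Mul(951.55, I))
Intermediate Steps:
L = Rational(841617, 2) (L = Mul(Rational(1, 2), 841617) = Rational(841617, 2) ≈ 4.2081e+5)
Function('B')(D) = 3 (Function('B')(D) = Add(3, Mul(-1, Add(D, Mul(-1, D)))) = Add(3, Mul(-1, 0)) = Add(3, 0) = 3)
y = Mul(3, I, Pow(100606, Rational(1, 2))) (y = Pow(Add(-905457, 3), Rational(1, 2)) = Pow(-905454, Rational(1, 2)) = Mul(3, I, Pow(100606, Rational(1, 2))) ≈ Mul(951.55, I))
c = -814885 (c = Add(-1351758, 536873) = -814885)
Add(Add(c, L), y) = Add(Add(-814885, Rational(841617, 2)), Mul(3, I, Pow(100606, Rational(1, 2)))) = Add(Rational(-788153, 2), Mul(3, I, Pow(100606, Rational(1, 2))))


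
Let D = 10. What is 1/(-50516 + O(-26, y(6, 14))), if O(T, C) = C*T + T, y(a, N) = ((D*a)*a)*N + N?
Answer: -1/181946 ≈ -5.4961e-6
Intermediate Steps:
y(a, N) = N + 10*N*a**2 (y(a, N) = ((10*a)*a)*N + N = (10*a**2)*N + N = 10*N*a**2 + N = N + 10*N*a**2)
O(T, C) = T + C*T
1/(-50516 + O(-26, y(6, 14))) = 1/(-50516 - 26*(1 + 14*(1 + 10*6**2))) = 1/(-50516 - 26*(1 + 14*(1 + 10*36))) = 1/(-50516 - 26*(1 + 14*(1 + 360))) = 1/(-50516 - 26*(1 + 14*361)) = 1/(-50516 - 26*(1 + 5054)) = 1/(-50516 - 26*5055) = 1/(-50516 - 131430) = 1/(-181946) = -1/181946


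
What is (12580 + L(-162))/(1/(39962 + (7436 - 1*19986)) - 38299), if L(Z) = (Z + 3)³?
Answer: 109842597788/1049852187 ≈ 104.63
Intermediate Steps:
L(Z) = (3 + Z)³
(12580 + L(-162))/(1/(39962 + (7436 - 1*19986)) - 38299) = (12580 + (3 - 162)³)/(1/(39962 + (7436 - 1*19986)) - 38299) = (12580 + (-159)³)/(1/(39962 + (7436 - 19986)) - 38299) = (12580 - 4019679)/(1/(39962 - 12550) - 38299) = -4007099/(1/27412 - 38299) = -4007099/(-1049852187/27412) = -4007099*(-27412/1049852187) = 109842597788/1049852187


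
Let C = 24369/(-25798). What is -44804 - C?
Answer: -1155829223/25798 ≈ -44803.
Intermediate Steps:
C = -24369/25798 (C = 24369*(-1/25798) = -24369/25798 ≈ -0.94461)
-44804 - C = -44804 - 1*(-24369/25798) = -44804 + 24369/25798 = -1155829223/25798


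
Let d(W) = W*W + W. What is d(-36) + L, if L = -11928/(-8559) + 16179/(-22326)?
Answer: 26766555923/21232026 ≈ 1260.7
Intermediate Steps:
d(W) = W + W**2 (d(W) = W**2 + W = W + W**2)
L = 14203163/21232026 (L = -11928*(-1/8559) + 16179*(-1/22326) = 3976/2853 - 5393/7442 = 14203163/21232026 ≈ 0.66895)
d(-36) + L = -36*(1 - 36) + 14203163/21232026 = -36*(-35) + 14203163/21232026 = 1260 + 14203163/21232026 = 26766555923/21232026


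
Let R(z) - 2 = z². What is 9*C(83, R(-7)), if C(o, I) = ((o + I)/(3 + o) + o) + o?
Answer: 64845/43 ≈ 1508.0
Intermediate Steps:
R(z) = 2 + z²
C(o, I) = 2*o + (I + o)/(3 + o) (C(o, I) = ((I + o)/(3 + o) + o) + o = (o + (I + o)/(3 + o)) + o = 2*o + (I + o)/(3 + o))
9*C(83, R(-7)) = 9*(((2 + (-7)²) + 2*83² + 7*83)/(3 + 83)) = 9*(((2 + 49) + 2*6889 + 581)/86) = 9*((51 + 13778 + 581)/86) = 9*((1/86)*14410) = 9*(7205/43) = 64845/43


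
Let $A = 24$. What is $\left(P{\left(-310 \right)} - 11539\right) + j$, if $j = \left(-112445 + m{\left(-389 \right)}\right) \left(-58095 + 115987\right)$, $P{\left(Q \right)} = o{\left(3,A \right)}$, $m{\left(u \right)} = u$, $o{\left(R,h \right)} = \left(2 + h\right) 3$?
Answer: $-6532197389$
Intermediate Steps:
$o{\left(R,h \right)} = 6 + 3 h$
$P{\left(Q \right)} = 78$ ($P{\left(Q \right)} = 6 + 3 \cdot 24 = 6 + 72 = 78$)
$j = -6532185928$ ($j = \left(-112445 - 389\right) \left(-58095 + 115987\right) = \left(-112834\right) 57892 = -6532185928$)
$\left(P{\left(-310 \right)} - 11539\right) + j = \left(78 - 11539\right) - 6532185928 = -11461 - 6532185928 = -6532197389$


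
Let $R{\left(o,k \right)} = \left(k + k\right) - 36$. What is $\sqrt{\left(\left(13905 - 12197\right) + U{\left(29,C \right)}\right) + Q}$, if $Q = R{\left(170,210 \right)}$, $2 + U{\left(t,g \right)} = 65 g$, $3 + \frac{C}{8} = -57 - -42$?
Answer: $i \sqrt{7270} \approx 85.264 i$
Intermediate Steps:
$C = -144$ ($C = -24 + 8 \left(-57 - -42\right) = -24 + 8 \left(-57 + 42\right) = -24 + 8 \left(-15\right) = -24 - 120 = -144$)
$U{\left(t,g \right)} = -2 + 65 g$
$R{\left(o,k \right)} = -36 + 2 k$ ($R{\left(o,k \right)} = 2 k - 36 = -36 + 2 k$)
$Q = 384$ ($Q = -36 + 2 \cdot 210 = -36 + 420 = 384$)
$\sqrt{\left(\left(13905 - 12197\right) + U{\left(29,C \right)}\right) + Q} = \sqrt{\left(\left(13905 - 12197\right) + \left(-2 + 65 \left(-144\right)\right)\right) + 384} = \sqrt{\left(1708 - 9362\right) + 384} = \sqrt{-7654 + 384} = \sqrt{-7270} = i \sqrt{7270}$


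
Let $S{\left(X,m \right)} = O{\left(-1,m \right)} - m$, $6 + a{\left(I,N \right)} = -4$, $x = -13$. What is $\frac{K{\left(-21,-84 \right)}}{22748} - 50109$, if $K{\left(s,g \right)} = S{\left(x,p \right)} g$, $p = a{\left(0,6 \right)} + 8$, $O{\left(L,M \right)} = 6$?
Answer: $- \frac{284970051}{5687} \approx -50109.0$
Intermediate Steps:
$a{\left(I,N \right)} = -10$ ($a{\left(I,N \right)} = -6 - 4 = -10$)
$p = -2$ ($p = -10 + 8 = -2$)
$S{\left(X,m \right)} = 6 - m$
$K{\left(s,g \right)} = 8 g$ ($K{\left(s,g \right)} = \left(6 - -2\right) g = \left(6 + 2\right) g = 8 g$)
$\frac{K{\left(-21,-84 \right)}}{22748} - 50109 = \frac{8 \left(-84\right)}{22748} - 50109 = \left(-672\right) \frac{1}{22748} - 50109 = - \frac{168}{5687} - 50109 = - \frac{284970051}{5687}$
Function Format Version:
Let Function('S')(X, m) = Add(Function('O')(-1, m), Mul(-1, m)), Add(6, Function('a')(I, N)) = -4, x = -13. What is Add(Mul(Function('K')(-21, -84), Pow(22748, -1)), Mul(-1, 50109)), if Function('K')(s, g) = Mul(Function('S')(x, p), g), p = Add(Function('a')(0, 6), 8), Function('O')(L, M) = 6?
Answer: Rational(-284970051, 5687) ≈ -50109.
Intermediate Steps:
Function('a')(I, N) = -10 (Function('a')(I, N) = Add(-6, -4) = -10)
p = -2 (p = Add(-10, 8) = -2)
Function('S')(X, m) = Add(6, Mul(-1, m))
Function('K')(s, g) = Mul(8, g) (Function('K')(s, g) = Mul(Add(6, Mul(-1, -2)), g) = Mul(Add(6, 2), g) = Mul(8, g))
Add(Mul(Function('K')(-21, -84), Pow(22748, -1)), Mul(-1, 50109)) = Add(Mul(Mul(8, -84), Pow(22748, -1)), Mul(-1, 50109)) = Add(Mul(-672, Rational(1, 22748)), -50109) = Add(Rational(-168, 5687), -50109) = Rational(-284970051, 5687)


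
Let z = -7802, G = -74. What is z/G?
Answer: 3901/37 ≈ 105.43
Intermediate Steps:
z/G = -7802/(-74) = -7802*(-1/74) = 3901/37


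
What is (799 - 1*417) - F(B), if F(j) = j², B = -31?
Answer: -579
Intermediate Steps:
(799 - 1*417) - F(B) = (799 - 1*417) - 1*(-31)² = (799 - 417) - 1*961 = 382 - 961 = -579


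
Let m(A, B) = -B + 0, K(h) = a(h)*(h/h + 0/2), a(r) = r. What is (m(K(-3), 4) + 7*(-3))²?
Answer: 625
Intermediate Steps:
K(h) = h (K(h) = h*(h/h + 0/2) = h*(1 + 0*(½)) = h*(1 + 0) = h*1 = h)
m(A, B) = -B
(m(K(-3), 4) + 7*(-3))² = (-1*4 + 7*(-3))² = (-4 - 21)² = (-25)² = 625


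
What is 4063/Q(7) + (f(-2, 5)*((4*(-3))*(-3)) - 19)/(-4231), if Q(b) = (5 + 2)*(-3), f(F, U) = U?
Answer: -17193934/88851 ≈ -193.51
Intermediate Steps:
Q(b) = -21 (Q(b) = 7*(-3) = -21)
4063/Q(7) + (f(-2, 5)*((4*(-3))*(-3)) - 19)/(-4231) = 4063/(-21) + (5*((4*(-3))*(-3)) - 19)/(-4231) = 4063*(-1/21) + (5*(-12*(-3)) - 19)*(-1/4231) = -4063/21 + (5*36 - 19)*(-1/4231) = -4063/21 + (180 - 19)*(-1/4231) = -4063/21 + 161*(-1/4231) = -4063/21 - 161/4231 = -17193934/88851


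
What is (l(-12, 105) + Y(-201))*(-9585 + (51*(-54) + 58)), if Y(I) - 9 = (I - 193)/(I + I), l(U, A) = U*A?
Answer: 3085650374/201 ≈ 1.5351e+7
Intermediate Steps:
l(U, A) = A*U
Y(I) = 9 + (-193 + I)/(2*I) (Y(I) = 9 + (I - 193)/(I + I) = 9 + (-193 + I)/((2*I)) = 9 + (-193 + I)*(1/(2*I)) = 9 + (-193 + I)/(2*I))
(l(-12, 105) + Y(-201))*(-9585 + (51*(-54) + 58)) = (105*(-12) + (½)*(-193 + 19*(-201))/(-201))*(-9585 + (51*(-54) + 58)) = (-1260 + (½)*(-1/201)*(-193 - 3819))*(-9585 + (-2754 + 58)) = (-1260 + (½)*(-1/201)*(-4012))*(-9585 - 2696) = (-1260 + 2006/201)*(-12281) = -251254/201*(-12281) = 3085650374/201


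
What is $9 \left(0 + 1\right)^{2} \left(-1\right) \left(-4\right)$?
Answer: $36$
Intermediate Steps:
$9 \left(0 + 1\right)^{2} \left(-1\right) \left(-4\right) = 9 \cdot 1^{2} \left(-1\right) \left(-4\right) = 9 \cdot 1 \left(-1\right) \left(-4\right) = 9 \left(-1\right) \left(-4\right) = \left(-9\right) \left(-4\right) = 36$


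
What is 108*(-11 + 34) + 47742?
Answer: 50226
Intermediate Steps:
108*(-11 + 34) + 47742 = 108*23 + 47742 = 2484 + 47742 = 50226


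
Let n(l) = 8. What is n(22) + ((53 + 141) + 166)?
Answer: 368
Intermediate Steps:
n(22) + ((53 + 141) + 166) = 8 + ((53 + 141) + 166) = 8 + (194 + 166) = 8 + 360 = 368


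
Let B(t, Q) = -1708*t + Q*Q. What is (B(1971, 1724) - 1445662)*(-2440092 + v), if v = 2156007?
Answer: 522703332090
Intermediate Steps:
B(t, Q) = Q² - 1708*t (B(t, Q) = -1708*t + Q² = Q² - 1708*t)
(B(1971, 1724) - 1445662)*(-2440092 + v) = ((1724² - 1708*1971) - 1445662)*(-2440092 + 2156007) = ((2972176 - 3366468) - 1445662)*(-284085) = (-394292 - 1445662)*(-284085) = -1839954*(-284085) = 522703332090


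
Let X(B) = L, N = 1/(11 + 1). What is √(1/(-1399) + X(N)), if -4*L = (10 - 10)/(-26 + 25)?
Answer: I*√1399/1399 ≈ 0.026736*I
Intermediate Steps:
N = 1/12 ≈ 0.083333
L = 0 (L = -(10 - 10)/(4*(-26 + 25)) = -0/(-1) = -0*(-1) = -¼*0 = 0)
X(B) = 0
√(1/(-1399) + X(N)) = √(1/(-1399) + 0) = √(-1/1399 + 0) = √(-1/1399) = I*√1399/1399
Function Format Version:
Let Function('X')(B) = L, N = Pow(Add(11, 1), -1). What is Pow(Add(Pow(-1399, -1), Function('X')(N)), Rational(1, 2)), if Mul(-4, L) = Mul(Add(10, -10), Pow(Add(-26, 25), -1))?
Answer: Mul(Rational(1, 1399), I, Pow(1399, Rational(1, 2))) ≈ Mul(0.026736, I)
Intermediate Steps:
N = Rational(1, 12) (N = Pow(12, -1) = Rational(1, 12) ≈ 0.083333)
L = 0 (L = Mul(Rational(-1, 4), Mul(Add(10, -10), Pow(Add(-26, 25), -1))) = Mul(Rational(-1, 4), Mul(0, Pow(-1, -1))) = Mul(Rational(-1, 4), Mul(0, -1)) = Mul(Rational(-1, 4), 0) = 0)
Function('X')(B) = 0
Pow(Add(Pow(-1399, -1), Function('X')(N)), Rational(1, 2)) = Pow(Add(Pow(-1399, -1), 0), Rational(1, 2)) = Pow(Add(Rational(-1, 1399), 0), Rational(1, 2)) = Pow(Rational(-1, 1399), Rational(1, 2)) = Mul(Rational(1, 1399), I, Pow(1399, Rational(1, 2)))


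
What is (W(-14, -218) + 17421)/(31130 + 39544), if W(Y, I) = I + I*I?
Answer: 64727/70674 ≈ 0.91585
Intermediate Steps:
W(Y, I) = I + I²
(W(-14, -218) + 17421)/(31130 + 39544) = (-218*(1 - 218) + 17421)/(31130 + 39544) = (-218*(-217) + 17421)/70674 = (47306 + 17421)*(1/70674) = 64727*(1/70674) = 64727/70674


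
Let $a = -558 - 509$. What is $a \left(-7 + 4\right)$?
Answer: $3201$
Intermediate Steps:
$a = -1067$ ($a = -558 - 509 = -1067$)
$a \left(-7 + 4\right) = - 1067 \left(-7 + 4\right) = \left(-1067\right) \left(-3\right) = 3201$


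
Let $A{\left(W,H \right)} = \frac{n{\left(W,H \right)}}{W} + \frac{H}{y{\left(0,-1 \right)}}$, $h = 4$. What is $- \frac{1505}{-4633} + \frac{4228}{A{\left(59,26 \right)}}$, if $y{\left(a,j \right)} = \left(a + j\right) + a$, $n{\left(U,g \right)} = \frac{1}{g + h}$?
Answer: $- \frac{34602074885}{213206027} \approx -162.29$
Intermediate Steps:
$n{\left(U,g \right)} = \frac{1}{4 + g}$ ($n{\left(U,g \right)} = \frac{1}{g + 4} = \frac{1}{4 + g}$)
$y{\left(a,j \right)} = j + 2 a$
$A{\left(W,H \right)} = - H + \frac{1}{W \left(4 + H\right)}$ ($A{\left(W,H \right)} = \frac{1}{\left(4 + H\right) W} + \frac{H}{-1 + 2 \cdot 0} = \frac{1}{W \left(4 + H\right)} + \frac{H}{-1 + 0} = \frac{1}{W \left(4 + H\right)} + \frac{H}{-1} = \frac{1}{W \left(4 + H\right)} + H \left(-1\right) = \frac{1}{W \left(4 + H\right)} - H = - H + \frac{1}{W \left(4 + H\right)}$)
$- \frac{1505}{-4633} + \frac{4228}{A{\left(59,26 \right)}} = - \frac{1505}{-4633} + \frac{4228}{\left(-1\right) 26 + \frac{1}{59 \left(4 + 26\right)}} = \left(-1505\right) \left(- \frac{1}{4633}\right) + \frac{4228}{-26 + \frac{1}{59 \cdot 30}} = \frac{1505}{4633} + \frac{4228}{-26 + \frac{1}{59} \cdot \frac{1}{30}} = \frac{1505}{4633} + \frac{4228}{-26 + \frac{1}{1770}} = \frac{1505}{4633} + \frac{4228}{- \frac{46019}{1770}} = \frac{1505}{4633} + 4228 \left(- \frac{1770}{46019}\right) = \frac{1505}{4633} - \frac{7483560}{46019} = - \frac{34602074885}{213206027}$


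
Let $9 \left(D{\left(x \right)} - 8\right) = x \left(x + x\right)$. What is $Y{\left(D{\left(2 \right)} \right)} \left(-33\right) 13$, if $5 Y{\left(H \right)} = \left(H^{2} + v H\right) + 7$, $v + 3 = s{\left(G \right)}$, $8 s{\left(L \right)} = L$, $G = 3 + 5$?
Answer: $- \frac{790361}{135} \approx -5854.5$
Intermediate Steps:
$G = 8$
$s{\left(L \right)} = \frac{L}{8}$
$v = -2$ ($v = -3 + \frac{1}{8} \cdot 8 = -3 + 1 = -2$)
$D{\left(x \right)} = 8 + \frac{2 x^{2}}{9}$ ($D{\left(x \right)} = 8 + \frac{x \left(x + x\right)}{9} = 8 + \frac{x 2 x}{9} = 8 + \frac{2 x^{2}}{9}$)
$Y{\left(H \right)} = \frac{7}{5} - \frac{2 H}{5} + \frac{H^{2}}{5}$ ($Y{\left(H \right)} = \frac{\left(H^{2} - 2 H\right) + 7}{5} = \frac{7 + H^{2} - 2 H}{5} = \frac{7}{5} - \frac{2 H}{5} + \frac{H^{2}}{5}$)
$Y{\left(D{\left(2 \right)} \right)} \left(-33\right) 13 = \left(\frac{7}{5} - \frac{2 \left(8 + \frac{2 \cdot 2^{2}}{9}\right)}{5} + \frac{\left(8 + \frac{2 \cdot 2^{2}}{9}\right)^{2}}{5}\right) \left(-33\right) 13 = \left(\frac{7}{5} - \frac{2 \left(8 + \frac{2}{9} \cdot 4\right)}{5} + \frac{\left(8 + \frac{2}{9} \cdot 4\right)^{2}}{5}\right) \left(-33\right) 13 = \left(\frac{7}{5} - \frac{2 \left(8 + \frac{8}{9}\right)}{5} + \frac{\left(8 + \frac{8}{9}\right)^{2}}{5}\right) \left(-33\right) 13 = \left(\frac{7}{5} - \frac{32}{9} + \frac{\left(\frac{80}{9}\right)^{2}}{5}\right) \left(-33\right) 13 = \left(\frac{7}{5} - \frac{32}{9} + \frac{1}{5} \cdot \frac{6400}{81}\right) \left(-33\right) 13 = \left(\frac{7}{5} - \frac{32}{9} + \frac{1280}{81}\right) \left(-33\right) 13 = \frac{5527}{405} \left(-33\right) 13 = \left(- \frac{60797}{135}\right) 13 = - \frac{790361}{135}$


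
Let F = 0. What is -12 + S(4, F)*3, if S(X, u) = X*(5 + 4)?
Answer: 96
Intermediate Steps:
S(X, u) = 9*X (S(X, u) = X*9 = 9*X)
-12 + S(4, F)*3 = -12 + (9*4)*3 = -12 + 36*3 = -12 + 108 = 96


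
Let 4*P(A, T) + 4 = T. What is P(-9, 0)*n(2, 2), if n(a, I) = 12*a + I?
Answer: -26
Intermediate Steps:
P(A, T) = -1 + T/4
n(a, I) = I + 12*a
P(-9, 0)*n(2, 2) = (-1 + (¼)*0)*(2 + 12*2) = (-1 + 0)*(2 + 24) = -1*26 = -26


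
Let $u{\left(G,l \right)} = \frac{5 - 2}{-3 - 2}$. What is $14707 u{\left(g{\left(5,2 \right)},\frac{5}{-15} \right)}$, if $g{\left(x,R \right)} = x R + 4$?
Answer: $- \frac{44121}{5} \approx -8824.2$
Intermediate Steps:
$g{\left(x,R \right)} = 4 + R x$ ($g{\left(x,R \right)} = R x + 4 = 4 + R x$)
$u{\left(G,l \right)} = - \frac{3}{5}$ ($u{\left(G,l \right)} = \frac{3}{-5} = 3 \left(- \frac{1}{5}\right) = - \frac{3}{5}$)
$14707 u{\left(g{\left(5,2 \right)},\frac{5}{-15} \right)} = 14707 \left(- \frac{3}{5}\right) = - \frac{44121}{5}$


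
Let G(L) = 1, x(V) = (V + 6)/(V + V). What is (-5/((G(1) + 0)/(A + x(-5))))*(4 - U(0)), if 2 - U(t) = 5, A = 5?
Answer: -343/2 ≈ -171.50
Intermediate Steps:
U(t) = -3 (U(t) = 2 - 1*5 = 2 - 5 = -3)
x(V) = (6 + V)/(2*V) (x(V) = (6 + V)/((2*V)) = (6 + V)*(1/(2*V)) = (6 + V)/(2*V))
(-5/((G(1) + 0)/(A + x(-5))))*(4 - U(0)) = (-5/((1 + 0)/(5 + (1/2)*(6 - 5)/(-5))))*(4 - 1*(-3)) = (-5/(1/(5 + (1/2)*(-1/5)*1)))*(4 + 3) = (-5/(1/(5 - 1/10)))*7 = (-5/(1/(49/10)))*7 = (-5/(1*(10/49)))*7 = (-5/(10/49))*7 = ((49/10)*(-5))*7 = -49/2*7 = -343/2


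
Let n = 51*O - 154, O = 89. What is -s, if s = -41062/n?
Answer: 41062/4385 ≈ 9.3642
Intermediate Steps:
n = 4385 (n = 51*89 - 154 = 4539 - 154 = 4385)
s = -41062/4385 ≈ -9.3642
-s = -1*(-41062/4385) = 41062/4385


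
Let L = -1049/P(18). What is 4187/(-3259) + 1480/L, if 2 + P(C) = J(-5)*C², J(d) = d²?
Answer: -39063637523/3418691 ≈ -11426.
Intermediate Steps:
P(C) = -2 + 25*C² (P(C) = -2 + (-5)²*C² = -2 + 25*C²)
L = -1049/8098 (L = -1049/(-2 + 25*18²) = -1049/(-2 + 25*324) = -1049/(-2 + 8100) = -1049/8098 ≈ -0.12954)
4187/(-3259) + 1480/L = 4187/(-3259) + 1480/(-1049/8098) = 4187*(-1/3259) + 1480*(-8098/1049) = -4187/3259 - 11985040/1049 = -39063637523/3418691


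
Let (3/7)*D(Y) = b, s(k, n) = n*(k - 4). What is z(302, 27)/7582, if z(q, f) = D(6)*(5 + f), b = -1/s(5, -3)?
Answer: 112/34119 ≈ 0.0032826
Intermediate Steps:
s(k, n) = n*(-4 + k)
b = ⅓ (b = -1/((-3*(-4 + 5))) = -1/((-3*1)) = -1/(-3) = -1*(-⅓) = ⅓ ≈ 0.33333)
D(Y) = 7/9 (D(Y) = (7/3)*(⅓) = 7/9)
z(q, f) = 35/9 + 7*f/9 (z(q, f) = 7*(5 + f)/9 = 35/9 + 7*f/9)
z(302, 27)/7582 = (35/9 + (7/9)*27)/7582 = (35/9 + 21)*(1/7582) = (224/9)*(1/7582) = 112/34119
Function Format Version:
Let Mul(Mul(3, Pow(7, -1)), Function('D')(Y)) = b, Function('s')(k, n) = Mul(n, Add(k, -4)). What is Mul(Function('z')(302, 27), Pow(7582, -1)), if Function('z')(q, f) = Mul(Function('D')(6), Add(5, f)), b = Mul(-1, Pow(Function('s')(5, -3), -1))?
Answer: Rational(112, 34119) ≈ 0.0032826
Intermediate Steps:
Function('s')(k, n) = Mul(n, Add(-4, k))
b = Rational(1, 3) (b = Mul(-1, Pow(Mul(-3, Add(-4, 5)), -1)) = Mul(-1, Pow(Mul(-3, 1), -1)) = Mul(-1, Pow(-3, -1)) = Mul(-1, Rational(-1, 3)) = Rational(1, 3) ≈ 0.33333)
Function('D')(Y) = Rational(7, 9) (Function('D')(Y) = Mul(Rational(7, 3), Rational(1, 3)) = Rational(7, 9))
Function('z')(q, f) = Add(Rational(35, 9), Mul(Rational(7, 9), f)) (Function('z')(q, f) = Mul(Rational(7, 9), Add(5, f)) = Add(Rational(35, 9), Mul(Rational(7, 9), f)))
Mul(Function('z')(302, 27), Pow(7582, -1)) = Mul(Add(Rational(35, 9), Mul(Rational(7, 9), 27)), Pow(7582, -1)) = Mul(Add(Rational(35, 9), 21), Rational(1, 7582)) = Mul(Rational(224, 9), Rational(1, 7582)) = Rational(112, 34119)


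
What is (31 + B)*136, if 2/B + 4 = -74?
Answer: 164288/39 ≈ 4212.5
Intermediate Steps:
B = -1/39 (B = 2/(-4 - 74) = 2/(-78) = 2*(-1/78) = -1/39 ≈ -0.025641)
(31 + B)*136 = (31 - 1/39)*136 = (1208/39)*136 = 164288/39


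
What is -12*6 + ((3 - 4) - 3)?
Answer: -76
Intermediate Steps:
-12*6 + ((3 - 4) - 3) = -72 + (-1 - 3) = -72 - 4 = -76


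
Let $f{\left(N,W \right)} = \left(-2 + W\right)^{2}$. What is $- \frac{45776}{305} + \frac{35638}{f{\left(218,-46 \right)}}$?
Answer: $- \frac{47299157}{351360} \approx -134.62$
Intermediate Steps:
$- \frac{45776}{305} + \frac{35638}{f{\left(218,-46 \right)}} = - \frac{45776}{305} + \frac{35638}{\left(-2 - 46\right)^{2}} = \left(-45776\right) \frac{1}{305} + \frac{35638}{\left(-48\right)^{2}} = - \frac{45776}{305} + \frac{35638}{2304} = - \frac{45776}{305} + 35638 \cdot \frac{1}{2304} = - \frac{45776}{305} + \frac{17819}{1152} = - \frac{47299157}{351360}$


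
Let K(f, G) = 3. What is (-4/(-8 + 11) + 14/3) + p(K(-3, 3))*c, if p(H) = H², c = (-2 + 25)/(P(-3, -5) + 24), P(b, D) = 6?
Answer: 307/30 ≈ 10.233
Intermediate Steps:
c = 23/30 (c = (-2 + 25)/(6 + 24) = 23/30 ≈ 0.76667)
(-4/(-8 + 11) + 14/3) + p(K(-3, 3))*c = (-4/(-8 + 11) + 14/3) + 3²*(23/30) = (-4/3 + 14*(⅓)) + 9*(23/30) = (-4*⅓ + 14/3) + 69/10 = (-4/3 + 14/3) + 69/10 = 10/3 + 69/10 = 307/30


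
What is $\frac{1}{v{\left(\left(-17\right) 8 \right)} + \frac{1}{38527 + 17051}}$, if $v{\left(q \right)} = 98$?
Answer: $\frac{55578}{5446645} \approx 0.010204$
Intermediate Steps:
$\frac{1}{v{\left(\left(-17\right) 8 \right)} + \frac{1}{38527 + 17051}} = \frac{1}{98 + \frac{1}{38527 + 17051}} = \frac{1}{98 + \frac{1}{55578}} = \frac{1}{\frac{5446645}{55578}} = \frac{55578}{5446645}$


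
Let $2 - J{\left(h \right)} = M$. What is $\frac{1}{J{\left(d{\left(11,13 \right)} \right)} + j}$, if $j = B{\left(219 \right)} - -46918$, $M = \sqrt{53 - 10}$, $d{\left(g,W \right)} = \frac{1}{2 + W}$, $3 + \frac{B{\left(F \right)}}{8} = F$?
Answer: $\frac{48648}{2366627861} + \frac{\sqrt{43}}{2366627861} \approx 2.0559 \cdot 10^{-5}$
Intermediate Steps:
$B{\left(F \right)} = -24 + 8 F$
$M = \sqrt{43} \approx 6.5574$
$J{\left(h \right)} = 2 - \sqrt{43}$
$j = 48646$ ($j = \left(-24 + 8 \cdot 219\right) - -46918 = \left(-24 + 1752\right) + 46918 = 1728 + 46918 = 48646$)
$\frac{1}{J{\left(d{\left(11,13 \right)} \right)} + j} = \frac{1}{\left(2 - \sqrt{43}\right) + 48646} = \frac{1}{48648 - \sqrt{43}}$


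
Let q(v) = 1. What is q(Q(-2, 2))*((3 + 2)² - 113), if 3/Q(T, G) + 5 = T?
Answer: -88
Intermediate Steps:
Q(T, G) = 3/(-5 + T)
q(Q(-2, 2))*((3 + 2)² - 113) = 1*((3 + 2)² - 113) = 1*(5² - 113) = 1*(25 - 113) = 1*(-88) = -88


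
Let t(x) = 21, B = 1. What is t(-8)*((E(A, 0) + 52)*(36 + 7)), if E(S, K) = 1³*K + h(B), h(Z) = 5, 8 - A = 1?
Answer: 51471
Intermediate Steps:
A = 7 (A = 8 - 1*1 = 8 - 1 = 7)
E(S, K) = 5 + K (E(S, K) = 1³*K + 5 = 1*K + 5 = K + 5 = 5 + K)
t(-8)*((E(A, 0) + 52)*(36 + 7)) = 21*(((5 + 0) + 52)*(36 + 7)) = 21*((5 + 52)*43) = 21*(57*43) = 21*2451 = 51471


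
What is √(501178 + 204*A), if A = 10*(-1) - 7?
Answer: √497710 ≈ 705.49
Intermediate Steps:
A = -17 (A = -10 - 7 = -17)
√(501178 + 204*A) = √(501178 + 204*(-17)) = √(501178 - 3468) = √497710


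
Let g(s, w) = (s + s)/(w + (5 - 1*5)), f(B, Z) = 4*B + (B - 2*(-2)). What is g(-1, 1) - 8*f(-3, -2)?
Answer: 86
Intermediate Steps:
f(B, Z) = 4 + 5*B (f(B, Z) = 4*B + (B + 4) = 4*B + (4 + B) = 4 + 5*B)
g(s, w) = 2*s/w (g(s, w) = (2*s)/(w + (5 - 5)) = (2*s)/(w + 0) = (2*s)/w = 2*s/w)
g(-1, 1) - 8*f(-3, -2) = 2*(-1)/1 - 8*(4 + 5*(-3)) = 2*(-1)*1 - 8*(4 - 15) = -2 - 8*(-11) = -2 + 88 = 86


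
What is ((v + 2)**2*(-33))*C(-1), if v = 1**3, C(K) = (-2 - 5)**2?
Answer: -14553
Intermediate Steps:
C(K) = 49 (C(K) = (-7)**2 = 49)
v = 1
((v + 2)**2*(-33))*C(-1) = ((1 + 2)**2*(-33))*49 = (3**2*(-33))*49 = (9*(-33))*49 = -297*49 = -14553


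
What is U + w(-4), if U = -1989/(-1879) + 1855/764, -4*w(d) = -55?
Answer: 6186009/358889 ≈ 17.237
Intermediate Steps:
w(d) = 55/4 (w(d) = -¼*(-55) = 55/4)
U = 5005141/1435556 (U = -1989*(-1/1879) + 1855*(1/764) = 1989/1879 + 1855/764 = 5005141/1435556 ≈ 3.4866)
U + w(-4) = 5005141/1435556 + 55/4 = 6186009/358889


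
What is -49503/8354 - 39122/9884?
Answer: -102014105/10321367 ≈ -9.8838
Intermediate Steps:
-49503/8354 - 39122/9884 = -49503*1/8354 - 39122*1/9884 = -49503/8354 - 19561/4942 = -102014105/10321367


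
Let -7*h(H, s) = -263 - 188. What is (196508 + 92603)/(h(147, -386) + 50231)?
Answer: 2023777/352068 ≈ 5.7483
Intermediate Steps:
h(H, s) = 451/7 (h(H, s) = -(-263 - 188)/7 = -⅐*(-451) = 451/7)
(196508 + 92603)/(h(147, -386) + 50231) = (196508 + 92603)/(451/7 + 50231) = 289111/(352068/7) = 289111*(7/352068) = 2023777/352068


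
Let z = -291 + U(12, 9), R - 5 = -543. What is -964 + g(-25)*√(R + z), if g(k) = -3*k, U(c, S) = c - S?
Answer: -964 + 75*I*√826 ≈ -964.0 + 2155.5*I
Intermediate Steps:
R = -538 (R = 5 - 543 = -538)
z = -288 (z = -291 + (12 - 1*9) = -291 + (12 - 9) = -291 + 3 = -288)
-964 + g(-25)*√(R + z) = -964 + (-3*(-25))*√(-538 - 288) = -964 + 75*√(-826) = -964 + 75*(I*√826) = -964 + 75*I*√826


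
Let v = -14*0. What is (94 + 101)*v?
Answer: 0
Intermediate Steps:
v = 0
(94 + 101)*v = (94 + 101)*0 = 195*0 = 0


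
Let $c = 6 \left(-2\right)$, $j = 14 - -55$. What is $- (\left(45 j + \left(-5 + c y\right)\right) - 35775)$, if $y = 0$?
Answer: $32675$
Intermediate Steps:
$j = 69$ ($j = 14 + 55 = 69$)
$c = -12$
$- (\left(45 j + \left(-5 + c y\right)\right) - 35775) = - (\left(45 \cdot 69 - 5\right) - 35775) = - (\left(3105 + \left(-5 + 0\right)\right) - 35775) = - (\left(3105 - 5\right) - 35775) = - (3100 - 35775) = \left(-1\right) \left(-32675\right) = 32675$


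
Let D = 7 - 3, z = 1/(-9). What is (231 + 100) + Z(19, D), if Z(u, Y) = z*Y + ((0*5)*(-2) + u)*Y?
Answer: 3659/9 ≈ 406.56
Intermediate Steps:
z = -1/9 ≈ -0.11111
D = 4
Z(u, Y) = -Y/9 + Y*u (Z(u, Y) = -Y/9 + ((0*5)*(-2) + u)*Y = -Y/9 + (0*(-2) + u)*Y = -Y/9 + (0 + u)*Y = -Y/9 + u*Y = -Y/9 + Y*u)
(231 + 100) + Z(19, D) = (231 + 100) + 4*(-1/9 + 19) = 331 + 4*(170/9) = 331 + 680/9 = 3659/9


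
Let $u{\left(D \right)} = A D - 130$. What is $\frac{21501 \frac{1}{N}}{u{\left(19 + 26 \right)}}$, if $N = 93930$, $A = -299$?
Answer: $- \frac{7167}{425346350} \approx -1.685 \cdot 10^{-5}$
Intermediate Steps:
$u{\left(D \right)} = -130 - 299 D$ ($u{\left(D \right)} = - 299 D - 130 = -130 - 299 D$)
$\frac{21501 \frac{1}{N}}{u{\left(19 + 26 \right)}} = \frac{21501 \cdot \frac{1}{93930}}{-130 - 299 \left(19 + 26\right)} = \frac{21501 \cdot \frac{1}{93930}}{-130 - 13455} = \frac{7167}{31310 \left(-130 - 13455\right)} = \frac{7167}{31310 \left(-13585\right)} = \frac{7167}{31310} \left(- \frac{1}{13585}\right) = - \frac{7167}{425346350}$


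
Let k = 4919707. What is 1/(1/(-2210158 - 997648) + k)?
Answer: 3207806/15781465632841 ≈ 2.0326e-7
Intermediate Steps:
1/(1/(-2210158 - 997648) + k) = 1/(1/(-2210158 - 997648) + 4919707) = 1/(1/(-3207806) + 4919707) = 1/(-1/3207806 + 4919707) = 1/(15781465632841/3207806) = 3207806/15781465632841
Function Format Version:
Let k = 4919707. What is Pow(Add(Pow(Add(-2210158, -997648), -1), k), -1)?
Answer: Rational(3207806, 15781465632841) ≈ 2.0326e-7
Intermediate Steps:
Pow(Add(Pow(Add(-2210158, -997648), -1), k), -1) = Pow(Add(Pow(Add(-2210158, -997648), -1), 4919707), -1) = Pow(Add(Pow(-3207806, -1), 4919707), -1) = Pow(Add(Rational(-1, 3207806), 4919707), -1) = Pow(Rational(15781465632841, 3207806), -1) = Rational(3207806, 15781465632841)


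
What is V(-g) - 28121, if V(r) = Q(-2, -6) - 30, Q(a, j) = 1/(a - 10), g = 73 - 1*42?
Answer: -337813/12 ≈ -28151.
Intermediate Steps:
g = 31 (g = 73 - 42 = 31)
Q(a, j) = 1/(-10 + a)
V(r) = -361/12 (V(r) = 1/(-10 - 2) - 30 = 1/(-12) - 30 = -1/12 - 30 = -361/12)
V(-g) - 28121 = -361/12 - 28121 = -337813/12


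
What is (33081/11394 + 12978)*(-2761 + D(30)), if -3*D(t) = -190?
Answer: -398996804803/11394 ≈ -3.5018e+7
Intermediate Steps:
D(t) = 190/3 (D(t) = -⅓*(-190) = 190/3)
(33081/11394 + 12978)*(-2761 + D(30)) = (33081/11394 + 12978)*(-2761 + 190/3) = (33081*(1/11394) + 12978)*(-8093/3) = (11027/3798 + 12978)*(-8093/3) = (49301471/3798)*(-8093/3) = -398996804803/11394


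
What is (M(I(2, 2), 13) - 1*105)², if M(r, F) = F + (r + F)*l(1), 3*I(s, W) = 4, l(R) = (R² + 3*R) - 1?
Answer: 2401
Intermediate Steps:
l(R) = -1 + R² + 3*R
I(s, W) = 4/3 (I(s, W) = (⅓)*4 = 4/3)
M(r, F) = 3*r + 4*F (M(r, F) = F + (r + F)*(-1 + 1² + 3*1) = F + (F + r)*(-1 + 1 + 3) = F + (F + r)*3 = F + (3*F + 3*r) = 3*r + 4*F)
(M(I(2, 2), 13) - 1*105)² = ((3*(4/3) + 4*13) - 1*105)² = ((4 + 52) - 105)² = (56 - 105)² = (-49)² = 2401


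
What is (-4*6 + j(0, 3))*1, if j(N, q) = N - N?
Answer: -24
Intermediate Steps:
j(N, q) = 0
(-4*6 + j(0, 3))*1 = (-4*6 + 0)*1 = (-24 + 0)*1 = -24*1 = -24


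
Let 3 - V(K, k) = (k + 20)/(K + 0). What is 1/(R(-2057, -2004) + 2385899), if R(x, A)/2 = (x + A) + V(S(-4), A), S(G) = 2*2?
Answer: 1/2378775 ≈ 4.2038e-7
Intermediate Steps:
S(G) = 4
V(K, k) = 3 - (20 + k)/K (V(K, k) = 3 - (k + 20)/(K + 0) = 3 - (20 + k)/K)
R(x, A) = -4 + 2*x + 3*A/2 (R(x, A) = 2*((x + A) + (-20 - A + 3*4)/4) = 2*((A + x) + (-20 - A + 12)/4) = 2*((A + x) + (-8 - A)/4) = 2*((A + x) + (-2 - A/4)) = 2*(-2 + x + 3*A/4) = -4 + 2*x + 3*A/2)
1/(R(-2057, -2004) + 2385899) = 1/((-4 + 2*(-2057) + (3/2)*(-2004)) + 2385899) = 1/((-4 - 4114 - 3006) + 2385899) = 1/(-7124 + 2385899) = 1/2378775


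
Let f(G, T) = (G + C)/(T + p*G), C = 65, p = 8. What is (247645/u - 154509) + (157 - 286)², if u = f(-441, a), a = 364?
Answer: 182927603/94 ≈ 1.9460e+6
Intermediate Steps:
f(G, T) = (65 + G)/(T + 8*G) (f(G, T) = (G + 65)/(T + 8*G) = (65 + G)/(T + 8*G))
u = 94/791 (u = (65 - 441)/(364 + 8*(-441)) = -376/(364 - 3528) = -376/(-3164) = -1/3164*(-376) = 94/791 ≈ 0.11884)
(247645/u - 154509) + (157 - 286)² = (247645/(94/791) - 154509) + (157 - 286)² = (247645*(791/94) - 154509) + (-129)² = (195887195/94 - 154509) + 16641 = 181363349/94 + 16641 = 182927603/94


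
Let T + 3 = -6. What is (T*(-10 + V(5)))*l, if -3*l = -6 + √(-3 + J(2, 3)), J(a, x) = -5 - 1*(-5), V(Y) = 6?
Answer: 72 - 12*I*√3 ≈ 72.0 - 20.785*I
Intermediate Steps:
T = -9 (T = -3 - 6 = -9)
J(a, x) = 0 (J(a, x) = -5 + 5 = 0)
l = 2 - I*√3/3 (l = -(-6 + √(-3 + 0))/3 = -(-6 + √(-3))/3 = -(-6 + I*√3)/3 = 2 - I*√3/3 ≈ 2.0 - 0.57735*I)
(T*(-10 + V(5)))*l = (-9*(-10 + 6))*(2 - I*√3/3) = (-9*(-4))*(2 - I*√3/3) = 36*(2 - I*√3/3) = 72 - 12*I*√3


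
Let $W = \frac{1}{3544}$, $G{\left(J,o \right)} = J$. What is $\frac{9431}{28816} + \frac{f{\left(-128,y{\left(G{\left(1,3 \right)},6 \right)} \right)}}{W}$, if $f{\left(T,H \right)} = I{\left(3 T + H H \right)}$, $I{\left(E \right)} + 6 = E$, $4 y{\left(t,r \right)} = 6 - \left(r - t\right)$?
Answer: $- \frac{39821930385}{28816} \approx -1.3819 \cdot 10^{6}$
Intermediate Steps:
$W = \frac{1}{3544} \approx 0.00028217$
$y{\left(t,r \right)} = \frac{3}{2} - \frac{r}{4} + \frac{t}{4}$ ($y{\left(t,r \right)} = \frac{6 - \left(r - t\right)}{4} = \frac{6 + t - r}{4} = \frac{3}{2} - \frac{r}{4} + \frac{t}{4}$)
$I{\left(E \right)} = -6 + E$
$f{\left(T,H \right)} = -6 + H^{2} + 3 T$ ($f{\left(T,H \right)} = -6 + \left(3 T + H H\right) = -6 + \left(3 T + H^{2}\right) = -6 + \left(H^{2} + 3 T\right) = -6 + H^{2} + 3 T$)
$\frac{9431}{28816} + \frac{f{\left(-128,y{\left(G{\left(1,3 \right)},6 \right)} \right)}}{W} = \frac{9431}{28816} + \left(-6 + \left(\frac{3}{2} - \frac{3}{2} + \frac{1}{4} \cdot 1\right)^{2} + 3 \left(-128\right)\right) \frac{1}{\frac{1}{3544}} = 9431 \cdot \frac{1}{28816} + \left(-6 + \left(\frac{3}{2} - \frac{3}{2} + \frac{1}{4}\right)^{2} - 384\right) 3544 = \frac{9431}{28816} + \left(-6 + \left(\frac{1}{4}\right)^{2} - 384\right) 3544 = \frac{9431}{28816} + \left(-6 + \frac{1}{16} - 384\right) 3544 = \frac{9431}{28816} - \frac{2763877}{2} = - \frac{39821930385}{28816}$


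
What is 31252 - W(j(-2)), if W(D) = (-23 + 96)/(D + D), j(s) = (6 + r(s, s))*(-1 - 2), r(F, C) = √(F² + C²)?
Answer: 875129/28 - 73*√2/84 ≈ 31253.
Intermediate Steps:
r(F, C) = √(C² + F²)
j(s) = -18 - 3*√2*√(s²) (j(s) = (6 + √(s² + s²))*(-1 - 2) = (6 + √(2*s²))*(-3) = (6 + √2*√(s²))*(-3) = -18 - 3*√2*√(s²))
W(D) = 73/(2*D) (W(D) = 73/((2*D)) = 73*(1/(2*D)) = 73/(2*D))
31252 - W(j(-2)) = 31252 - 73/(2*(-18 - 3*√2*√((-2)²))) = 31252 - 73/(2*(-18 - 3*√2*√4)) = 31252 - 73/(2*(-18 - 3*√2*2)) = 31252 - 73/(2*(-18 - 6*√2))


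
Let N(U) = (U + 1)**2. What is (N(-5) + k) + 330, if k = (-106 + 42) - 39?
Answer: 243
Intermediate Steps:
N(U) = (1 + U)**2
k = -103 (k = -64 - 39 = -103)
(N(-5) + k) + 330 = ((1 - 5)**2 - 103) + 330 = ((-4)**2 - 103) + 330 = (16 - 103) + 330 = -87 + 330 = 243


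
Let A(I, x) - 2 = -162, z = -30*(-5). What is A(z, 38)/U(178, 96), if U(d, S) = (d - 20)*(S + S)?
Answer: -5/948 ≈ -0.0052743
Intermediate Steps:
z = 150
A(I, x) = -160 (A(I, x) = 2 - 162 = -160)
U(d, S) = 2*S*(-20 + d) (U(d, S) = (-20 + d)*(2*S) = 2*S*(-20 + d))
A(z, 38)/U(178, 96) = -160*1/(192*(-20 + 178)) = -160/(2*96*158) = -160/30336 = -160*1/30336 = -5/948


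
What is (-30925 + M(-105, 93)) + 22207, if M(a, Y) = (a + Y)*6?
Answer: -8790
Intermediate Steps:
M(a, Y) = 6*Y + 6*a (M(a, Y) = (Y + a)*6 = 6*Y + 6*a)
(-30925 + M(-105, 93)) + 22207 = (-30925 + (6*93 + 6*(-105))) + 22207 = (-30925 + (558 - 630)) + 22207 = (-30925 - 72) + 22207 = -30997 + 22207 = -8790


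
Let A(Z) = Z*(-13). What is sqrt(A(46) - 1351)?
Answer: I*sqrt(1949) ≈ 44.147*I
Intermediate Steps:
A(Z) = -13*Z
sqrt(A(46) - 1351) = sqrt(-13*46 - 1351) = sqrt(-598 - 1351) = sqrt(-1949) = I*sqrt(1949)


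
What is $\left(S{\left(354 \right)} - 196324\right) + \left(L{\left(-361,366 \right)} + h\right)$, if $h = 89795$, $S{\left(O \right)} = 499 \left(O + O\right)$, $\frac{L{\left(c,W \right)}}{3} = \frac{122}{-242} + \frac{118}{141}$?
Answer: $\frac{1403346858}{5687} \approx 2.4676 \cdot 10^{5}$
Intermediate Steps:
$L{\left(c,W \right)} = \frac{5677}{5687}$ ($L{\left(c,W \right)} = 3 \left(\frac{122}{-242} + \frac{118}{141}\right) = 3 \left(122 \left(- \frac{1}{242}\right) + 118 \cdot \frac{1}{141}\right) = 3 \left(- \frac{61}{121} + \frac{118}{141}\right) = 3 \cdot \frac{5677}{17061} = \frac{5677}{5687}$)
$S{\left(O \right)} = 998 O$ ($S{\left(O \right)} = 499 \cdot 2 O = 998 O$)
$\left(S{\left(354 \right)} - 196324\right) + \left(L{\left(-361,366 \right)} + h\right) = \left(998 \cdot 354 - 196324\right) + \left(\frac{5677}{5687} + 89795\right) = \left(353292 - 196324\right) + \frac{510669842}{5687} = 156968 + \frac{510669842}{5687} = \frac{1403346858}{5687}$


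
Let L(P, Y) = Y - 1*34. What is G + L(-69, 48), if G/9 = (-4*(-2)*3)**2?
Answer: 5198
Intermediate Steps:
L(P, Y) = -34 + Y (L(P, Y) = Y - 34 = -34 + Y)
G = 5184 (G = 9*(-4*(-2)*3)**2 = 9*(8*3)**2 = 9*24**2 = 9*576 = 5184)
G + L(-69, 48) = 5184 + (-34 + 48) = 5184 + 14 = 5198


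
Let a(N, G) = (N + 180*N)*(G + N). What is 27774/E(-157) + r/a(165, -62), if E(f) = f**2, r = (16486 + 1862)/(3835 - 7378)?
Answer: 9172648226786/8140597103505 ≈ 1.1268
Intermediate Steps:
r = -6116/1181 (r = 18348/(-3543) = 18348*(-1/3543) = -6116/1181 ≈ -5.1787)
a(N, G) = 181*N*(G + N) (a(N, G) = (181*N)*(G + N) = 181*N*(G + N))
27774/E(-157) + r/a(165, -62) = 27774/((-157)**2) - 6116*1/(29865*(-62 + 165))/1181 = 27774/24649 - 6116/(1181*(181*165*103)) = 27774*(1/24649) - 6116/1181/3076095 = 27774/24649 - 6116/1181*1/3076095 = 27774/24649 - 556/330260745 = 9172648226786/8140597103505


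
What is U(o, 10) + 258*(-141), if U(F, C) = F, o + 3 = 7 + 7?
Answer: -36367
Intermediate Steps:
o = 11 (o = -3 + (7 + 7) = -3 + 14 = 11)
U(o, 10) + 258*(-141) = 11 + 258*(-141) = 11 - 36378 = -36367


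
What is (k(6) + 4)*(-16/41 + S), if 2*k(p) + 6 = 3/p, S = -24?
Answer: -1250/41 ≈ -30.488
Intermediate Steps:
k(p) = -3 + 3/(2*p) (k(p) = -3 + (3/p)/2 = -3 + 3/(2*p))
(k(6) + 4)*(-16/41 + S) = ((-3 + (3/2)/6) + 4)*(-16/41 - 24) = ((-3 + (3/2)*(⅙)) + 4)*(-16*1/41 - 24) = ((-3 + ¼) + 4)*(-16/41 - 24) = (-11/4 + 4)*(-1000/41) = (5/4)*(-1000/41) = -1250/41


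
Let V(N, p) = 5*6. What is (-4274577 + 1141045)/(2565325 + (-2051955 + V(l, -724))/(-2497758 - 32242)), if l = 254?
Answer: -317113438400/259610972077 ≈ -1.2215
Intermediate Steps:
V(N, p) = 30
(-4274577 + 1141045)/(2565325 + (-2051955 + V(l, -724))/(-2497758 - 32242)) = (-4274577 + 1141045)/(2565325 + (-2051955 + 30)/(-2497758 - 32242)) = -3133532/(2565325 - 2051925/(-2530000)) = -3133532/(2565325 - 2051925*(-1/2530000)) = -3133532/(2565325 + 82077/101200) = -3133532/259610972077/101200 = -3133532*101200/259610972077 = -317113438400/259610972077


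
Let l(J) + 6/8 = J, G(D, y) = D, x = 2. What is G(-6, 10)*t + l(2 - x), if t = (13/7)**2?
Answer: -4203/196 ≈ -21.444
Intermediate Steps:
l(J) = -3/4 + J
t = 169/49 (t = (13*(1/7))**2 = (13/7)**2 = 169/49 ≈ 3.4490)
G(-6, 10)*t + l(2 - x) = -6*169/49 + (-3/4 + (2 - 1*2)) = -1014/49 + (-3/4 + (2 - 2)) = -1014/49 + (-3/4 + 0) = -1014/49 - 3/4 = -4203/196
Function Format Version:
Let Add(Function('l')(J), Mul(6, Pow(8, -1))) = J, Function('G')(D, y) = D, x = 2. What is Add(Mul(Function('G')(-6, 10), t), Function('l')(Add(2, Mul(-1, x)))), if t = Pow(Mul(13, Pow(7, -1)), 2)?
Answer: Rational(-4203, 196) ≈ -21.444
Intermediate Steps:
Function('l')(J) = Add(Rational(-3, 4), J)
t = Rational(169, 49) (t = Pow(Mul(13, Rational(1, 7)), 2) = Pow(Rational(13, 7), 2) = Rational(169, 49) ≈ 3.4490)
Add(Mul(Function('G')(-6, 10), t), Function('l')(Add(2, Mul(-1, x)))) = Add(Mul(-6, Rational(169, 49)), Add(Rational(-3, 4), Add(2, Mul(-1, 2)))) = Add(Rational(-1014, 49), Add(Rational(-3, 4), Add(2, -2))) = Add(Rational(-1014, 49), Add(Rational(-3, 4), 0)) = Add(Rational(-1014, 49), Rational(-3, 4)) = Rational(-4203, 196)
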